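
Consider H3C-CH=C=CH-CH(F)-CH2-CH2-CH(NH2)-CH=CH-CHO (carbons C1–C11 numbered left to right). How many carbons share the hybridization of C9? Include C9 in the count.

C9 is sp2 (one π bond).
C1: sp3
C2: sp2 ✓
C3: sp
C4: sp2 ✓
C5: sp3
C6: sp3
C7: sp3
C8: sp3
C9: sp2 ✓
C10: sp2 ✓
C11: sp2 ✓
5 carbons are sp2.

5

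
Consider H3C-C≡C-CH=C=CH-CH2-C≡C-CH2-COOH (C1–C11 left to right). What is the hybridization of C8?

C8 carries 2 σ bonds, plus two π bonds, giving a steric number of 2, so it is sp.

sp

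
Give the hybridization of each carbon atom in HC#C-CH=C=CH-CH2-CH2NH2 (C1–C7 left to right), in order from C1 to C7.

C1 is sp: 2 σ bonds, plus two π bonds, 2 electron-density regions.
C2: 2 σ bonds, plus two π bonds; 2 regions of electron density → sp.
C3 carries 3 σ bonds, plus one π bond, giving a steric number of 3, so it is sp2.
C4: 2 σ bonds, plus two π bonds; 2 regions of electron density → sp.
C5 carries 3 σ bonds, plus one π bond, giving a steric number of 3, so it is sp2.
C6 — 4 σ bonds. Steric number 4, so sp3.
C7: 4 σ bonds; 4 regions of electron density → sp3.

C1 sp, C2 sp, C3 sp2, C4 sp, C5 sp2, C6 sp3, C7 sp3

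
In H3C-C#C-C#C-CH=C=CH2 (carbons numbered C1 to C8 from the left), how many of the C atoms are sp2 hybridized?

2

C1: sp3
C2: sp
C3: sp
C4: sp
C5: sp
C6: sp2 ✓
C7: sp
C8: sp2 ✓
C6, C8 → 2 sp2 carbons.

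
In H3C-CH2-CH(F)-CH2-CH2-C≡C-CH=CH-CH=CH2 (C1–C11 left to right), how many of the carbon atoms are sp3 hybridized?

C1: sp3 ✓
C2: sp3 ✓
C3: sp3 ✓
C4: sp3 ✓
C5: sp3 ✓
C6: sp
C7: sp
C8: sp2
C9: sp2
C10: sp2
C11: sp2
C1, C2, C3, C4, C5 → 5 sp3 carbons.

5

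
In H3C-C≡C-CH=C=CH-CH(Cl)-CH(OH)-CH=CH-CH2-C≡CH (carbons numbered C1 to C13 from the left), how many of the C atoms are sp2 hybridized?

4

C1: sp3
C2: sp
C3: sp
C4: sp2 ✓
C5: sp
C6: sp2 ✓
C7: sp3
C8: sp3
C9: sp2 ✓
C10: sp2 ✓
C11: sp3
C12: sp
C13: sp
C4, C6, C9, C10 → 4 sp2 carbons.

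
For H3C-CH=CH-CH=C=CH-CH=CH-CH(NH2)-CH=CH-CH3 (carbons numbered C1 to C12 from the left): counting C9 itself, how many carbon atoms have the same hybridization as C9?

3

C9 is sp3 (only σ bonds).
C1: sp3 ✓
C2: sp2
C3: sp2
C4: sp2
C5: sp
C6: sp2
C7: sp2
C8: sp2
C9: sp3 ✓
C10: sp2
C11: sp2
C12: sp3 ✓
3 carbons are sp3.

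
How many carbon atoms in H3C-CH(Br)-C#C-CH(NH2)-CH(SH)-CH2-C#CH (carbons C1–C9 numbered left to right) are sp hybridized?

4

C1: sp3
C2: sp3
C3: sp ✓
C4: sp ✓
C5: sp3
C6: sp3
C7: sp3
C8: sp ✓
C9: sp ✓
C3, C4, C8, C9 → 4 sp carbons.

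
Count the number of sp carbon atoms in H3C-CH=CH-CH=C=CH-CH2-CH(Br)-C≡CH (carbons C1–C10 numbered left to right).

3

C1: sp3
C2: sp2
C3: sp2
C4: sp2
C5: sp ✓
C6: sp2
C7: sp3
C8: sp3
C9: sp ✓
C10: sp ✓
C5, C9, C10 → 3 sp carbons.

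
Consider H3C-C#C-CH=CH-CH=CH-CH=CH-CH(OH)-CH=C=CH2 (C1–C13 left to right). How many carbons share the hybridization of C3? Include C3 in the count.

C3 is sp (two π bonds).
C1: sp3
C2: sp ✓
C3: sp ✓
C4: sp2
C5: sp2
C6: sp2
C7: sp2
C8: sp2
C9: sp2
C10: sp3
C11: sp2
C12: sp ✓
C13: sp2
3 carbons are sp.

3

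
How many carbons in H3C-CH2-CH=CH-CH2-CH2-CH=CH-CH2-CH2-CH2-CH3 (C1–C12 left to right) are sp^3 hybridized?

8

C1: sp3 ✓
C2: sp3 ✓
C3: sp2
C4: sp2
C5: sp3 ✓
C6: sp3 ✓
C7: sp2
C8: sp2
C9: sp3 ✓
C10: sp3 ✓
C11: sp3 ✓
C12: sp3 ✓
C1, C2, C5, C6, C9, C10, C11, C12 → 8 sp3 carbons.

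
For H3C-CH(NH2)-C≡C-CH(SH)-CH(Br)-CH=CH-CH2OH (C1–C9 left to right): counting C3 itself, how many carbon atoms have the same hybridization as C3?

2

C3 is sp (two π bonds).
C1: sp3
C2: sp3
C3: sp ✓
C4: sp ✓
C5: sp3
C6: sp3
C7: sp2
C8: sp2
C9: sp3
2 carbons are sp.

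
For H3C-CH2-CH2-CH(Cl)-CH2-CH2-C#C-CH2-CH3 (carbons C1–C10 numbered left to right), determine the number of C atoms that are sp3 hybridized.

C1: sp3 ✓
C2: sp3 ✓
C3: sp3 ✓
C4: sp3 ✓
C5: sp3 ✓
C6: sp3 ✓
C7: sp
C8: sp
C9: sp3 ✓
C10: sp3 ✓
C1, C2, C3, C4, C5, C6, C9, C10 → 8 sp3 carbons.

8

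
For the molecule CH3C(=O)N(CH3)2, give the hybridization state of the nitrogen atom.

Amide resonance: N lone pair conjugated with C=O → sp2.

sp^2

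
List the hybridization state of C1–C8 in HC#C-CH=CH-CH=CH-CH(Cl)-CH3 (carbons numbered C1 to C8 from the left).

C1 sp, C2 sp, C3 sp2, C4 sp2, C5 sp2, C6 sp2, C7 sp3, C8 sp3

C1 is sp: 2 σ bonds, plus two π bonds, 2 electron-density regions.
C2 carries 2 σ bonds, plus two π bonds, giving a steric number of 2, so it is sp.
C3: 3 σ bonds, plus one π bond; 3 regions of electron density → sp2.
C4: 3 σ bonds, plus one π bond; 3 regions of electron density → sp2.
C5: 3 σ bonds, plus one π bond; 3 regions of electron density → sp2.
C6 — 3 σ bonds, plus one π bond. Steric number 3, so sp2.
C7: 4 σ bonds; 4 regions of electron density → sp3.
C8 is sp3: 4 σ bonds, 4 electron-density regions.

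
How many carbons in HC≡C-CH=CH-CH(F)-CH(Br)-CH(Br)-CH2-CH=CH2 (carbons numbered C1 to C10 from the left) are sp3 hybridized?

C1: sp
C2: sp
C3: sp2
C4: sp2
C5: sp3 ✓
C6: sp3 ✓
C7: sp3 ✓
C8: sp3 ✓
C9: sp2
C10: sp2
C5, C6, C7, C8 → 4 sp3 carbons.

4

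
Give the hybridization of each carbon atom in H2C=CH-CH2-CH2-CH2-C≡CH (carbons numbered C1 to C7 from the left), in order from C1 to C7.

C1 sp2, C2 sp2, C3 sp3, C4 sp3, C5 sp3, C6 sp, C7 sp

C1 (3 σ bonds, plus one π bond) has steric number 3: sp2.
C2 is sp2: 3 σ bonds, plus one π bond, 3 electron-density regions.
C3 — 4 σ bonds. Steric number 4, so sp3.
C4: 4 σ bonds; 4 regions of electron density → sp3.
C5: 4 σ bonds — 4 electron domains, sp3.
C6 carries 2 σ bonds, plus two π bonds, giving a steric number of 2, so it is sp.
C7 carries 2 σ bonds, plus two π bonds, giving a steric number of 2, so it is sp.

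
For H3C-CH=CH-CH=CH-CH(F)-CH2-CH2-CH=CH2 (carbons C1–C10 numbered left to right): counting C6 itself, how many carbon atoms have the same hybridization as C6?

4

C6 is sp3 (only σ bonds).
C1: sp3 ✓
C2: sp2
C3: sp2
C4: sp2
C5: sp2
C6: sp3 ✓
C7: sp3 ✓
C8: sp3 ✓
C9: sp2
C10: sp2
4 carbons are sp3.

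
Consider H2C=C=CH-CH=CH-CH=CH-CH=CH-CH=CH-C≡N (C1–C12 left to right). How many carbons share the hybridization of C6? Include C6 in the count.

10

C6 is sp2 (one π bond).
C1: sp2 ✓
C2: sp
C3: sp2 ✓
C4: sp2 ✓
C5: sp2 ✓
C6: sp2 ✓
C7: sp2 ✓
C8: sp2 ✓
C9: sp2 ✓
C10: sp2 ✓
C11: sp2 ✓
C12: sp
10 carbons are sp2.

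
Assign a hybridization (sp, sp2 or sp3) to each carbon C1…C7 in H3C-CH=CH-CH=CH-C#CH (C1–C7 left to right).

C1 sp3, C2 sp2, C3 sp2, C4 sp2, C5 sp2, C6 sp, C7 sp

C1 has 4 σ bonds: steric number 4 → sp3.
C2 is sp2: 3 σ bonds, plus one π bond, 3 electron-density regions.
C3 — 3 σ bonds, plus one π bond. Steric number 3, so sp2.
C4 has 3 σ bonds, plus one π bond: steric number 3 → sp2.
C5: 3 σ bonds, plus one π bond; 3 regions of electron density → sp2.
C6: 2 σ bonds, plus two π bonds — 2 electron domains, sp.
C7 — 2 σ bonds, plus two π bonds. Steric number 2, so sp.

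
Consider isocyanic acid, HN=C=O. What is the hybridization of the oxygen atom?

The oxygen atom carries 1 σ bond and 2 lone pairs, plus one π bond, giving a steric number of 3, so it is sp2.

sp2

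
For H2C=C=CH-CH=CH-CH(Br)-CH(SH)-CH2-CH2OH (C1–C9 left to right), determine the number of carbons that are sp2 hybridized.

4

C1: sp2 ✓
C2: sp
C3: sp2 ✓
C4: sp2 ✓
C5: sp2 ✓
C6: sp3
C7: sp3
C8: sp3
C9: sp3
C1, C3, C4, C5 → 4 sp2 carbons.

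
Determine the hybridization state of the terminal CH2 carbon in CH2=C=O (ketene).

sp2

The terminal CH2 carbon carries 3 σ bonds, plus one π bond, giving a steric number of 3, so it is sp2.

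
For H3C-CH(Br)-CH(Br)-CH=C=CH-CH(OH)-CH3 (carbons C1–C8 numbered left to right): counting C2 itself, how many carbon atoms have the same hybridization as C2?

C2 is sp3 (only σ bonds).
C1: sp3 ✓
C2: sp3 ✓
C3: sp3 ✓
C4: sp2
C5: sp
C6: sp2
C7: sp3 ✓
C8: sp3 ✓
5 carbons are sp3.

5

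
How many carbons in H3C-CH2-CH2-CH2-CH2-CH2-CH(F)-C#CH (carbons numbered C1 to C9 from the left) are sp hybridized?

C1: sp3
C2: sp3
C3: sp3
C4: sp3
C5: sp3
C6: sp3
C7: sp3
C8: sp ✓
C9: sp ✓
C8, C9 → 2 sp carbons.

2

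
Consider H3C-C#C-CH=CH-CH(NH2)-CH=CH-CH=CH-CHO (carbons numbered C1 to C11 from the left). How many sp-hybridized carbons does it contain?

2

C1: sp3
C2: sp ✓
C3: sp ✓
C4: sp2
C5: sp2
C6: sp3
C7: sp2
C8: sp2
C9: sp2
C10: sp2
C11: sp2
C2, C3 → 2 sp carbons.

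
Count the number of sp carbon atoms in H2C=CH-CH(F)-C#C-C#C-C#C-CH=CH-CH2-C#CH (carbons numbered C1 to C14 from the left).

8

C1: sp2
C2: sp2
C3: sp3
C4: sp ✓
C5: sp ✓
C6: sp ✓
C7: sp ✓
C8: sp ✓
C9: sp ✓
C10: sp2
C11: sp2
C12: sp3
C13: sp ✓
C14: sp ✓
C4, C5, C6, C7, C8, C9, C13, C14 → 8 sp carbons.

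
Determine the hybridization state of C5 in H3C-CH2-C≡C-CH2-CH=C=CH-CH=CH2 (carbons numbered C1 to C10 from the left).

C5 carries 4 σ bonds, giving a steric number of 4, so it is sp3.

sp^3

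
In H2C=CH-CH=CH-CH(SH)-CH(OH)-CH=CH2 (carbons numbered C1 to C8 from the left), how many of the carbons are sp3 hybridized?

C1: sp2
C2: sp2
C3: sp2
C4: sp2
C5: sp3 ✓
C6: sp3 ✓
C7: sp2
C8: sp2
C5, C6 → 2 sp3 carbons.

2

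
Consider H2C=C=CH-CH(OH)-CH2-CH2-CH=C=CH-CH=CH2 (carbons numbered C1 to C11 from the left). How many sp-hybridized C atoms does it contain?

2

C1: sp2
C2: sp ✓
C3: sp2
C4: sp3
C5: sp3
C6: sp3
C7: sp2
C8: sp ✓
C9: sp2
C10: sp2
C11: sp2
C2, C8 → 2 sp carbons.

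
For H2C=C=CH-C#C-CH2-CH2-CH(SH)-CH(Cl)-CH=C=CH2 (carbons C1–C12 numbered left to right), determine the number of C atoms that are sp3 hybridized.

C1: sp2
C2: sp
C3: sp2
C4: sp
C5: sp
C6: sp3 ✓
C7: sp3 ✓
C8: sp3 ✓
C9: sp3 ✓
C10: sp2
C11: sp
C12: sp2
C6, C7, C8, C9 → 4 sp3 carbons.

4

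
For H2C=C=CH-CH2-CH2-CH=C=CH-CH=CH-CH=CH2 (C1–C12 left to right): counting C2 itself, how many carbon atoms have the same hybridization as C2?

2

C2 is sp (two π bonds).
C1: sp2
C2: sp ✓
C3: sp2
C4: sp3
C5: sp3
C6: sp2
C7: sp ✓
C8: sp2
C9: sp2
C10: sp2
C11: sp2
C12: sp2
2 carbons are sp.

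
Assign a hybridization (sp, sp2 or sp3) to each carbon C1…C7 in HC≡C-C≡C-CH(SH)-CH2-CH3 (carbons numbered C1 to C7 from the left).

C1 sp, C2 sp, C3 sp, C4 sp, C5 sp3, C6 sp3, C7 sp3

C1 carries 2 σ bonds, plus two π bonds, giving a steric number of 2, so it is sp.
C2 is sp: 2 σ bonds, plus two π bonds, 2 electron-density regions.
C3 (2 σ bonds, plus two π bonds) has steric number 2: sp.
C4 (2 σ bonds, plus two π bonds) has steric number 2: sp.
C5 has 4 σ bonds: steric number 4 → sp3.
C6: 4 σ bonds — 4 electron domains, sp3.
C7 — 4 σ bonds. Steric number 4, so sp3.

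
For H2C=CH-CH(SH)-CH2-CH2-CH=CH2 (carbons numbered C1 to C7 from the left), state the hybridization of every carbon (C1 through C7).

C1 sp2, C2 sp2, C3 sp3, C4 sp3, C5 sp3, C6 sp2, C7 sp2

C1 is sp2: 3 σ bonds, plus one π bond, 3 electron-density regions.
C2 has 3 σ bonds, plus one π bond: steric number 3 → sp2.
C3: 4 σ bonds — 4 electron domains, sp3.
C4 has 4 σ bonds: steric number 4 → sp3.
C5 (4 σ bonds) has steric number 4: sp3.
C6 has 3 σ bonds, plus one π bond: steric number 3 → sp2.
C7: 3 σ bonds, plus one π bond; 3 regions of electron density → sp2.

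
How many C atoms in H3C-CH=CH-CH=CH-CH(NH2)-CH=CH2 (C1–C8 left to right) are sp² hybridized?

C1: sp3
C2: sp2 ✓
C3: sp2 ✓
C4: sp2 ✓
C5: sp2 ✓
C6: sp3
C7: sp2 ✓
C8: sp2 ✓
C2, C3, C4, C5, C7, C8 → 6 sp2 carbons.

6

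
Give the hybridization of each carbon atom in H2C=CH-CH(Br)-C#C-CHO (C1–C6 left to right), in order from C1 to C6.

C1 sp2, C2 sp2, C3 sp3, C4 sp, C5 sp, C6 sp2

C1: 3 σ bonds, plus one π bond; 3 regions of electron density → sp2.
C2 — 3 σ bonds, plus one π bond. Steric number 3, so sp2.
C3 (4 σ bonds) has steric number 4: sp3.
C4 has 2 σ bonds, plus two π bonds: steric number 2 → sp.
C5: 2 σ bonds, plus two π bonds — 2 electron domains, sp.
C6 has 3 σ bonds, plus one π bond: steric number 3 → sp2.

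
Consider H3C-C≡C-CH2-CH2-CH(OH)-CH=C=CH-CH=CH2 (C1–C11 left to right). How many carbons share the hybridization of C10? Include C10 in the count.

4

C10 is sp2 (one π bond).
C1: sp3
C2: sp
C3: sp
C4: sp3
C5: sp3
C6: sp3
C7: sp2 ✓
C8: sp
C9: sp2 ✓
C10: sp2 ✓
C11: sp2 ✓
4 carbons are sp2.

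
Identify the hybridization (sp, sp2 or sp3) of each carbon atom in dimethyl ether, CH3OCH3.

sp³

Each carbon atom: 4 σ bonds; 4 regions of electron density → sp3.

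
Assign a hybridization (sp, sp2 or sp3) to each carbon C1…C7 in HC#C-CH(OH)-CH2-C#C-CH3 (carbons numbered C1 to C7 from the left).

C1 has 2 σ bonds, plus two π bonds: steric number 2 → sp.
C2 (2 σ bonds, plus two π bonds) has steric number 2: sp.
C3: 4 σ bonds — 4 electron domains, sp3.
C4 carries 4 σ bonds, giving a steric number of 4, so it is sp3.
C5 (2 σ bonds, plus two π bonds) has steric number 2: sp.
C6 — 2 σ bonds, plus two π bonds. Steric number 2, so sp.
C7 — 4 σ bonds. Steric number 4, so sp3.

C1 sp, C2 sp, C3 sp3, C4 sp3, C5 sp, C6 sp, C7 sp3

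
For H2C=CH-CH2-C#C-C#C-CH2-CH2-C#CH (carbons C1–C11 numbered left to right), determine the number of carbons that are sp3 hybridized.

C1: sp2
C2: sp2
C3: sp3 ✓
C4: sp
C5: sp
C6: sp
C7: sp
C8: sp3 ✓
C9: sp3 ✓
C10: sp
C11: sp
C3, C8, C9 → 3 sp3 carbons.

3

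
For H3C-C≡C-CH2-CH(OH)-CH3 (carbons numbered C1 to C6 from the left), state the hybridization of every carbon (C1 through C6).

C1: 4 σ bonds; 4 regions of electron density → sp3.
C2 — 2 σ bonds, plus two π bonds. Steric number 2, so sp.
C3 — 2 σ bonds, plus two π bonds. Steric number 2, so sp.
C4 (4 σ bonds) has steric number 4: sp3.
C5 (4 σ bonds) has steric number 4: sp3.
C6 — 4 σ bonds. Steric number 4, so sp3.

C1 sp3, C2 sp, C3 sp, C4 sp3, C5 sp3, C6 sp3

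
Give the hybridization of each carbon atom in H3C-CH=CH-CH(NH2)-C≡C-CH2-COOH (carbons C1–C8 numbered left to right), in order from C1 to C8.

C1 sp3, C2 sp2, C3 sp2, C4 sp3, C5 sp, C6 sp, C7 sp3, C8 sp2

C1 has 4 σ bonds: steric number 4 → sp3.
C2 — 3 σ bonds, plus one π bond. Steric number 3, so sp2.
C3 — 3 σ bonds, plus one π bond. Steric number 3, so sp2.
C4 is sp3: 4 σ bonds, 4 electron-density regions.
C5 has 2 σ bonds, plus two π bonds: steric number 2 → sp.
C6: 2 σ bonds, plus two π bonds — 2 electron domains, sp.
C7 has 4 σ bonds: steric number 4 → sp3.
C8 is sp2: 3 σ bonds, plus one π bond, 3 electron-density regions.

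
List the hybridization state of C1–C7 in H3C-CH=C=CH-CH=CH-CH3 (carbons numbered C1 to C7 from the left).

C1 (4 σ bonds) has steric number 4: sp3.
C2 carries 3 σ bonds, plus one π bond, giving a steric number of 3, so it is sp2.
C3: 2 σ bonds, plus two π bonds — 2 electron domains, sp.
C4 carries 3 σ bonds, plus one π bond, giving a steric number of 3, so it is sp2.
C5 is sp2: 3 σ bonds, plus one π bond, 3 electron-density regions.
C6: 3 σ bonds, plus one π bond; 3 regions of electron density → sp2.
C7 carries 4 σ bonds, giving a steric number of 4, so it is sp3.

C1 sp3, C2 sp2, C3 sp, C4 sp2, C5 sp2, C6 sp2, C7 sp3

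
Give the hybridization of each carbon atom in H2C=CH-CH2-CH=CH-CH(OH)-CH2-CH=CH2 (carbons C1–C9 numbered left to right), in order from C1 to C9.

C1 sp2, C2 sp2, C3 sp3, C4 sp2, C5 sp2, C6 sp3, C7 sp3, C8 sp2, C9 sp2

C1 — 3 σ bonds, plus one π bond. Steric number 3, so sp2.
C2: 3 σ bonds, plus one π bond; 3 regions of electron density → sp2.
C3 — 4 σ bonds. Steric number 4, so sp3.
C4 has 3 σ bonds, plus one π bond: steric number 3 → sp2.
C5 (3 σ bonds, plus one π bond) has steric number 3: sp2.
C6 (4 σ bonds) has steric number 4: sp3.
C7 — 4 σ bonds. Steric number 4, so sp3.
C8 carries 3 σ bonds, plus one π bond, giving a steric number of 3, so it is sp2.
C9 is sp2: 3 σ bonds, plus one π bond, 3 electron-density regions.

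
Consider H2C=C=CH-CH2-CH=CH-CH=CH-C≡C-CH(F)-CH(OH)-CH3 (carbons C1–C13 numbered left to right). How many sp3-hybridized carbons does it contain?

C1: sp2
C2: sp
C3: sp2
C4: sp3 ✓
C5: sp2
C6: sp2
C7: sp2
C8: sp2
C9: sp
C10: sp
C11: sp3 ✓
C12: sp3 ✓
C13: sp3 ✓
C4, C11, C12, C13 → 4 sp3 carbons.

4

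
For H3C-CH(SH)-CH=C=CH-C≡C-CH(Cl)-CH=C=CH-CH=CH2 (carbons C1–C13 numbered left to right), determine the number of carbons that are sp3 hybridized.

C1: sp3 ✓
C2: sp3 ✓
C3: sp2
C4: sp
C5: sp2
C6: sp
C7: sp
C8: sp3 ✓
C9: sp2
C10: sp
C11: sp2
C12: sp2
C13: sp2
C1, C2, C8 → 3 sp3 carbons.

3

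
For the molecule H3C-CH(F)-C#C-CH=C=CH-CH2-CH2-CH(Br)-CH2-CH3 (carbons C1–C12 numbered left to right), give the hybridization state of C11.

sp3

C11 carries 4 σ bonds, giving a steric number of 4, so it is sp3.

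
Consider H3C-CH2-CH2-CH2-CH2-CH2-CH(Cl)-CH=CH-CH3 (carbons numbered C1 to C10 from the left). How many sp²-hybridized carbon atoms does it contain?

2

C1: sp3
C2: sp3
C3: sp3
C4: sp3
C5: sp3
C6: sp3
C7: sp3
C8: sp2 ✓
C9: sp2 ✓
C10: sp3
C8, C9 → 2 sp2 carbons.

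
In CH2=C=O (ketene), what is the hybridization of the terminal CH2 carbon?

sp^2

The terminal CH2 carbon carries 3 σ bonds, plus one π bond, giving a steric number of 3, so it is sp2.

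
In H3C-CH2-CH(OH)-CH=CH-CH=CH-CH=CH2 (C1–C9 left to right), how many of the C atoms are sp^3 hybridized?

3

C1: sp3 ✓
C2: sp3 ✓
C3: sp3 ✓
C4: sp2
C5: sp2
C6: sp2
C7: sp2
C8: sp2
C9: sp2
C1, C2, C3 → 3 sp3 carbons.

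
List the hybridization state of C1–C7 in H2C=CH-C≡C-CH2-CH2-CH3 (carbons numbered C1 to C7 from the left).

C1: 3 σ bonds, plus one π bond; 3 regions of electron density → sp2.
C2 carries 3 σ bonds, plus one π bond, giving a steric number of 3, so it is sp2.
C3 carries 2 σ bonds, plus two π bonds, giving a steric number of 2, so it is sp.
C4 has 2 σ bonds, plus two π bonds: steric number 2 → sp.
C5 — 4 σ bonds. Steric number 4, so sp3.
C6 has 4 σ bonds: steric number 4 → sp3.
C7 — 4 σ bonds. Steric number 4, so sp3.

C1 sp2, C2 sp2, C3 sp, C4 sp, C5 sp3, C6 sp3, C7 sp3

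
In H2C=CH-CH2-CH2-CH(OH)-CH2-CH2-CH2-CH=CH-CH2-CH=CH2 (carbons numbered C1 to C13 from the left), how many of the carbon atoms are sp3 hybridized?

C1: sp2
C2: sp2
C3: sp3 ✓
C4: sp3 ✓
C5: sp3 ✓
C6: sp3 ✓
C7: sp3 ✓
C8: sp3 ✓
C9: sp2
C10: sp2
C11: sp3 ✓
C12: sp2
C13: sp2
C3, C4, C5, C6, C7, C8, C11 → 7 sp3 carbons.

7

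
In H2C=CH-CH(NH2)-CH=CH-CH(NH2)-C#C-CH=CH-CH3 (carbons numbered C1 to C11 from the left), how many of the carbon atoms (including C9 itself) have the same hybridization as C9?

C9 is sp2 (one π bond).
C1: sp2 ✓
C2: sp2 ✓
C3: sp3
C4: sp2 ✓
C5: sp2 ✓
C6: sp3
C7: sp
C8: sp
C9: sp2 ✓
C10: sp2 ✓
C11: sp3
6 carbons are sp2.

6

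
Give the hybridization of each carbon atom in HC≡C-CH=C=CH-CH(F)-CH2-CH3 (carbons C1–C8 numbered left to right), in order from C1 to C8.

C1 sp, C2 sp, C3 sp2, C4 sp, C5 sp2, C6 sp3, C7 sp3, C8 sp3

C1: 2 σ bonds, plus two π bonds; 2 regions of electron density → sp.
C2: 2 σ bonds, plus two π bonds; 2 regions of electron density → sp.
C3 (3 σ bonds, plus one π bond) has steric number 3: sp2.
C4: 2 σ bonds, plus two π bonds — 2 electron domains, sp.
C5 has 3 σ bonds, plus one π bond: steric number 3 → sp2.
C6: 4 σ bonds — 4 electron domains, sp3.
C7: 4 σ bonds — 4 electron domains, sp3.
C8 carries 4 σ bonds, giving a steric number of 4, so it is sp3.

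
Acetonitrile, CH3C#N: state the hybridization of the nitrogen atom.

sp

N has one σ bond and one lone pair: steric number 2 → sp.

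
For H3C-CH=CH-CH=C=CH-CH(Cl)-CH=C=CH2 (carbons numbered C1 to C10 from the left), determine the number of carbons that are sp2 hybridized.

6

C1: sp3
C2: sp2 ✓
C3: sp2 ✓
C4: sp2 ✓
C5: sp
C6: sp2 ✓
C7: sp3
C8: sp2 ✓
C9: sp
C10: sp2 ✓
C2, C3, C4, C6, C8, C10 → 6 sp2 carbons.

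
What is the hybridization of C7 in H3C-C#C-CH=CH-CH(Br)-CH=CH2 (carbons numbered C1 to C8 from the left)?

C7 has 3 σ bonds, plus one π bond: steric number 3 → sp2.

sp²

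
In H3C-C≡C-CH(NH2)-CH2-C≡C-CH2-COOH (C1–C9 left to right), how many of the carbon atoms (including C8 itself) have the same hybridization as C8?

C8 is sp3 (only σ bonds).
C1: sp3 ✓
C2: sp
C3: sp
C4: sp3 ✓
C5: sp3 ✓
C6: sp
C7: sp
C8: sp3 ✓
C9: sp2
4 carbons are sp3.

4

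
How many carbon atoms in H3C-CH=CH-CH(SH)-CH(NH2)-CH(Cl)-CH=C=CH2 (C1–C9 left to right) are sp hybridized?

C1: sp3
C2: sp2
C3: sp2
C4: sp3
C5: sp3
C6: sp3
C7: sp2
C8: sp ✓
C9: sp2
C8 → 1 sp carbon.

1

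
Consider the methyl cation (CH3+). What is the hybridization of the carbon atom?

Three σ bonds to H, empty p orbital → sp2, trigonal planar.

sp^2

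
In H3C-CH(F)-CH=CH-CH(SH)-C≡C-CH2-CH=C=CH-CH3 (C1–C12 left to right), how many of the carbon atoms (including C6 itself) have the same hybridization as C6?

3

C6 is sp (two π bonds).
C1: sp3
C2: sp3
C3: sp2
C4: sp2
C5: sp3
C6: sp ✓
C7: sp ✓
C8: sp3
C9: sp2
C10: sp ✓
C11: sp2
C12: sp3
3 carbons are sp.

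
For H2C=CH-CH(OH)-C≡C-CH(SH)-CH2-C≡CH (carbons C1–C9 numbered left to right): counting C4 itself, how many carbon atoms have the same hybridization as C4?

4

C4 is sp (two π bonds).
C1: sp2
C2: sp2
C3: sp3
C4: sp ✓
C5: sp ✓
C6: sp3
C7: sp3
C8: sp ✓
C9: sp ✓
4 carbons are sp.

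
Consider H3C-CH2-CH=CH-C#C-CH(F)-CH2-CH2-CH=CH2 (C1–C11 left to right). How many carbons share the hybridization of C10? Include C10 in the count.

C10 is sp2 (one π bond).
C1: sp3
C2: sp3
C3: sp2 ✓
C4: sp2 ✓
C5: sp
C6: sp
C7: sp3
C8: sp3
C9: sp3
C10: sp2 ✓
C11: sp2 ✓
4 carbons are sp2.

4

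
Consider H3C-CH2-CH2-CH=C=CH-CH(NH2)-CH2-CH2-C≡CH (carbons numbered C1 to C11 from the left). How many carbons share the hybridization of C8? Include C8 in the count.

C8 is sp3 (only σ bonds).
C1: sp3 ✓
C2: sp3 ✓
C3: sp3 ✓
C4: sp2
C5: sp
C6: sp2
C7: sp3 ✓
C8: sp3 ✓
C9: sp3 ✓
C10: sp
C11: sp
6 carbons are sp3.

6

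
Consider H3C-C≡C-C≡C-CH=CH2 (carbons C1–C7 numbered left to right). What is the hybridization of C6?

C6 is sp2: 3 σ bonds, plus one π bond, 3 electron-density regions.

sp²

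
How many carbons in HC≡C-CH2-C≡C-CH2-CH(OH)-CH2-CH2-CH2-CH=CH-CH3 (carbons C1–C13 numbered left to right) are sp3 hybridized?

C1: sp
C2: sp
C3: sp3 ✓
C4: sp
C5: sp
C6: sp3 ✓
C7: sp3 ✓
C8: sp3 ✓
C9: sp3 ✓
C10: sp3 ✓
C11: sp2
C12: sp2
C13: sp3 ✓
C3, C6, C7, C8, C9, C10, C13 → 7 sp3 carbons.

7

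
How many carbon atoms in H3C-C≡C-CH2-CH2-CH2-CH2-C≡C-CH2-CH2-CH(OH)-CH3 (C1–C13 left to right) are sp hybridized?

C1: sp3
C2: sp ✓
C3: sp ✓
C4: sp3
C5: sp3
C6: sp3
C7: sp3
C8: sp ✓
C9: sp ✓
C10: sp3
C11: sp3
C12: sp3
C13: sp3
C2, C3, C8, C9 → 4 sp carbons.

4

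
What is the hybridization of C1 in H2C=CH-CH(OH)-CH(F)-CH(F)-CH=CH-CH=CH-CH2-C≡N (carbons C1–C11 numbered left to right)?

sp²

C1: 3 σ bonds, plus one π bond — 3 electron domains, sp2.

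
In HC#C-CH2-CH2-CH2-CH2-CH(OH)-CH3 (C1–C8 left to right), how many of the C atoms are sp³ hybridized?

6

C1: sp
C2: sp
C3: sp3 ✓
C4: sp3 ✓
C5: sp3 ✓
C6: sp3 ✓
C7: sp3 ✓
C8: sp3 ✓
C3, C4, C5, C6, C7, C8 → 6 sp3 carbons.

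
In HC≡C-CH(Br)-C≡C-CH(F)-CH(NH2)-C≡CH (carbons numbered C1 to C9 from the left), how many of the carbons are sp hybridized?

6

C1: sp ✓
C2: sp ✓
C3: sp3
C4: sp ✓
C5: sp ✓
C6: sp3
C7: sp3
C8: sp ✓
C9: sp ✓
C1, C2, C4, C5, C8, C9 → 6 sp carbons.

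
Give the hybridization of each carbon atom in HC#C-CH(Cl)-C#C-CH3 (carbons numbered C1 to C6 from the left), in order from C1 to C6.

C1 — 2 σ bonds, plus two π bonds. Steric number 2, so sp.
C2: 2 σ bonds, plus two π bonds; 2 regions of electron density → sp.
C3 has 4 σ bonds: steric number 4 → sp3.
C4 — 2 σ bonds, plus two π bonds. Steric number 2, so sp.
C5 carries 2 σ bonds, plus two π bonds, giving a steric number of 2, so it is sp.
C6 carries 4 σ bonds, giving a steric number of 4, so it is sp3.

C1 sp, C2 sp, C3 sp3, C4 sp, C5 sp, C6 sp3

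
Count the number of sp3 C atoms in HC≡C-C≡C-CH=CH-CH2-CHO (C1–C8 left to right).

1

C1: sp
C2: sp
C3: sp
C4: sp
C5: sp2
C6: sp2
C7: sp3 ✓
C8: sp2
C7 → 1 sp3 carbon.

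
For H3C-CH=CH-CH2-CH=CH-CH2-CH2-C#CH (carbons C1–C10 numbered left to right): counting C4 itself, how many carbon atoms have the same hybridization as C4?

4

C4 is sp3 (only σ bonds).
C1: sp3 ✓
C2: sp2
C3: sp2
C4: sp3 ✓
C5: sp2
C6: sp2
C7: sp3 ✓
C8: sp3 ✓
C9: sp
C10: sp
4 carbons are sp3.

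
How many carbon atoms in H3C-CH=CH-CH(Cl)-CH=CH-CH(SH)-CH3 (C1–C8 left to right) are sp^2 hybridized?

C1: sp3
C2: sp2 ✓
C3: sp2 ✓
C4: sp3
C5: sp2 ✓
C6: sp2 ✓
C7: sp3
C8: sp3
C2, C3, C5, C6 → 4 sp2 carbons.

4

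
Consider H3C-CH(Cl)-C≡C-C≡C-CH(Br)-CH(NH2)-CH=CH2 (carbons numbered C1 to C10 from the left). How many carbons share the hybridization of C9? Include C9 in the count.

C9 is sp2 (one π bond).
C1: sp3
C2: sp3
C3: sp
C4: sp
C5: sp
C6: sp
C7: sp3
C8: sp3
C9: sp2 ✓
C10: sp2 ✓
2 carbons are sp2.

2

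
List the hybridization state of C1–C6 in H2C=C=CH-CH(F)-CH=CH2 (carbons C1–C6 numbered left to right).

C1 sp2, C2 sp, C3 sp2, C4 sp3, C5 sp2, C6 sp2

C1 carries 3 σ bonds, plus one π bond, giving a steric number of 3, so it is sp2.
C2 (2 σ bonds, plus two π bonds) has steric number 2: sp.
C3 (3 σ bonds, plus one π bond) has steric number 3: sp2.
C4: 4 σ bonds — 4 electron domains, sp3.
C5: 3 σ bonds, plus one π bond — 3 electron domains, sp2.
C6 carries 3 σ bonds, plus one π bond, giving a steric number of 3, so it is sp2.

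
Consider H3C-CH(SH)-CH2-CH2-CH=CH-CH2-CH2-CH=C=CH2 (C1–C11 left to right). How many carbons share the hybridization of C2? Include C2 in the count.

C2 is sp3 (only σ bonds).
C1: sp3 ✓
C2: sp3 ✓
C3: sp3 ✓
C4: sp3 ✓
C5: sp2
C6: sp2
C7: sp3 ✓
C8: sp3 ✓
C9: sp2
C10: sp
C11: sp2
6 carbons are sp3.

6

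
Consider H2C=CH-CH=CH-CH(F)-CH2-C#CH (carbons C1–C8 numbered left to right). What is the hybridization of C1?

sp²

C1 — 3 σ bonds, plus one π bond. Steric number 3, so sp2.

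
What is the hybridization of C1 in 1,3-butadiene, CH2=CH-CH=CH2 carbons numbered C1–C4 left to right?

sp2

C1 (3 σ bonds, plus one π bond) has steric number 3: sp2.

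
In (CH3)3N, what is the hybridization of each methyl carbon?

Each methyl carbon: 4 σ bonds — 4 electron domains, sp3.

sp³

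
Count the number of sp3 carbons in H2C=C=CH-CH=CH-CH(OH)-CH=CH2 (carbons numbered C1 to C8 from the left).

1

C1: sp2
C2: sp
C3: sp2
C4: sp2
C5: sp2
C6: sp3 ✓
C7: sp2
C8: sp2
C6 → 1 sp3 carbon.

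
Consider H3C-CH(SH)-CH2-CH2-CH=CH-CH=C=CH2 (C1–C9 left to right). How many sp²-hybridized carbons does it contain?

4

C1: sp3
C2: sp3
C3: sp3
C4: sp3
C5: sp2 ✓
C6: sp2 ✓
C7: sp2 ✓
C8: sp
C9: sp2 ✓
C5, C6, C7, C9 → 4 sp2 carbons.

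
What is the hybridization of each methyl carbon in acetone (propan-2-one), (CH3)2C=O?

Each methyl carbon: 4 σ bonds — 4 electron domains, sp3.

sp3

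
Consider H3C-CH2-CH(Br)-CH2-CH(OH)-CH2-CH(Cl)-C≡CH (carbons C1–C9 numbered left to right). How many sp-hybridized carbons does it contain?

C1: sp3
C2: sp3
C3: sp3
C4: sp3
C5: sp3
C6: sp3
C7: sp3
C8: sp ✓
C9: sp ✓
C8, C9 → 2 sp carbons.

2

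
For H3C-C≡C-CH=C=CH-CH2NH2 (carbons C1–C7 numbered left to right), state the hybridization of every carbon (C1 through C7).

C1 sp3, C2 sp, C3 sp, C4 sp2, C5 sp, C6 sp2, C7 sp3

C1 (4 σ bonds) has steric number 4: sp3.
C2 (2 σ bonds, plus two π bonds) has steric number 2: sp.
C3: 2 σ bonds, plus two π bonds — 2 electron domains, sp.
C4 carries 3 σ bonds, plus one π bond, giving a steric number of 3, so it is sp2.
C5: 2 σ bonds, plus two π bonds; 2 regions of electron density → sp.
C6 has 3 σ bonds, plus one π bond: steric number 3 → sp2.
C7 — 4 σ bonds. Steric number 4, so sp3.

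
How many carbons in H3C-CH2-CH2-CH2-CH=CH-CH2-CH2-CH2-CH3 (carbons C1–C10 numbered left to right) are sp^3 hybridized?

C1: sp3 ✓
C2: sp3 ✓
C3: sp3 ✓
C4: sp3 ✓
C5: sp2
C6: sp2
C7: sp3 ✓
C8: sp3 ✓
C9: sp3 ✓
C10: sp3 ✓
C1, C2, C3, C4, C7, C8, C9, C10 → 8 sp3 carbons.

8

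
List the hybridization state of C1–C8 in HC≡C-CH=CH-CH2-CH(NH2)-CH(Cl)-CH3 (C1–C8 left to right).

C1 has 2 σ bonds, plus two π bonds: steric number 2 → sp.
C2 — 2 σ bonds, plus two π bonds. Steric number 2, so sp.
C3 (3 σ bonds, plus one π bond) has steric number 3: sp2.
C4: 3 σ bonds, plus one π bond; 3 regions of electron density → sp2.
C5: 4 σ bonds; 4 regions of electron density → sp3.
C6 — 4 σ bonds. Steric number 4, so sp3.
C7 has 4 σ bonds: steric number 4 → sp3.
C8 — 4 σ bonds. Steric number 4, so sp3.

C1 sp, C2 sp, C3 sp2, C4 sp2, C5 sp3, C6 sp3, C7 sp3, C8 sp3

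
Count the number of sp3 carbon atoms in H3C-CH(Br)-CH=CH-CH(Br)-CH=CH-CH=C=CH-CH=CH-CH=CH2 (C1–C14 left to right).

C1: sp3 ✓
C2: sp3 ✓
C3: sp2
C4: sp2
C5: sp3 ✓
C6: sp2
C7: sp2
C8: sp2
C9: sp
C10: sp2
C11: sp2
C12: sp2
C13: sp2
C14: sp2
C1, C2, C5 → 3 sp3 carbons.

3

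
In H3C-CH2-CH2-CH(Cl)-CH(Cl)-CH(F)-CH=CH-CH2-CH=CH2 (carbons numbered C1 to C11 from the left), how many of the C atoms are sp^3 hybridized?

7

C1: sp3 ✓
C2: sp3 ✓
C3: sp3 ✓
C4: sp3 ✓
C5: sp3 ✓
C6: sp3 ✓
C7: sp2
C8: sp2
C9: sp3 ✓
C10: sp2
C11: sp2
C1, C2, C3, C4, C5, C6, C9 → 7 sp3 carbons.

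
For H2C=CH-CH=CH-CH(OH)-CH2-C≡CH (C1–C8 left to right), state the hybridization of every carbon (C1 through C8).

C1 carries 3 σ bonds, plus one π bond, giving a steric number of 3, so it is sp2.
C2 carries 3 σ bonds, plus one π bond, giving a steric number of 3, so it is sp2.
C3 (3 σ bonds, plus one π bond) has steric number 3: sp2.
C4 has 3 σ bonds, plus one π bond: steric number 3 → sp2.
C5 carries 4 σ bonds, giving a steric number of 4, so it is sp3.
C6: 4 σ bonds; 4 regions of electron density → sp3.
C7 is sp: 2 σ bonds, plus two π bonds, 2 electron-density regions.
C8: 2 σ bonds, plus two π bonds — 2 electron domains, sp.

C1 sp2, C2 sp2, C3 sp2, C4 sp2, C5 sp3, C6 sp3, C7 sp, C8 sp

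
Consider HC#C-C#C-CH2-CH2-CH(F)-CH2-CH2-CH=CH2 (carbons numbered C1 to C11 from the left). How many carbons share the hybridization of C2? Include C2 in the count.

4

C2 is sp (two π bonds).
C1: sp ✓
C2: sp ✓
C3: sp ✓
C4: sp ✓
C5: sp3
C6: sp3
C7: sp3
C8: sp3
C9: sp3
C10: sp2
C11: sp2
4 carbons are sp.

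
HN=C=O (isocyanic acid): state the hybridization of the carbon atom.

The carbon atom: 2 σ bonds, plus two π bonds; 2 regions of electron density → sp.

sp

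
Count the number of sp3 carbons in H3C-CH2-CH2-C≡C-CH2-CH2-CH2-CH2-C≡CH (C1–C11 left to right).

7

C1: sp3 ✓
C2: sp3 ✓
C3: sp3 ✓
C4: sp
C5: sp
C6: sp3 ✓
C7: sp3 ✓
C8: sp3 ✓
C9: sp3 ✓
C10: sp
C11: sp
C1, C2, C3, C6, C7, C8, C9 → 7 sp3 carbons.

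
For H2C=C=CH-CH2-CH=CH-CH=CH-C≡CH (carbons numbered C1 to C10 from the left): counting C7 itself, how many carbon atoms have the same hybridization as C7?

C7 is sp2 (one π bond).
C1: sp2 ✓
C2: sp
C3: sp2 ✓
C4: sp3
C5: sp2 ✓
C6: sp2 ✓
C7: sp2 ✓
C8: sp2 ✓
C9: sp
C10: sp
6 carbons are sp2.

6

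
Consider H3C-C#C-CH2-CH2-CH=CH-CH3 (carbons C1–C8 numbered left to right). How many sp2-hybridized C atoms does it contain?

C1: sp3
C2: sp
C3: sp
C4: sp3
C5: sp3
C6: sp2 ✓
C7: sp2 ✓
C8: sp3
C6, C7 → 2 sp2 carbons.

2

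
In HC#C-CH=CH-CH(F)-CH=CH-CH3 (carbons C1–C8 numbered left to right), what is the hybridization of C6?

C6 is sp2: 3 σ bonds, plus one π bond, 3 electron-density regions.

sp²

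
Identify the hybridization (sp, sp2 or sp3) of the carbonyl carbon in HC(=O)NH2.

sp2

The carbonyl carbon — 3 σ bonds, plus one π bond. Steric number 3, so sp2.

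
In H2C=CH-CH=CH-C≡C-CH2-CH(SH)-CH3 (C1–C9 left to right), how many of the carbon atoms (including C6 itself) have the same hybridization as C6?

2

C6 is sp (two π bonds).
C1: sp2
C2: sp2
C3: sp2
C4: sp2
C5: sp ✓
C6: sp ✓
C7: sp3
C8: sp3
C9: sp3
2 carbons are sp.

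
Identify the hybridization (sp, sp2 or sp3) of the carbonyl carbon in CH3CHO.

The carbonyl carbon carries 3 σ bonds, plus one π bond, giving a steric number of 3, so it is sp2.

sp2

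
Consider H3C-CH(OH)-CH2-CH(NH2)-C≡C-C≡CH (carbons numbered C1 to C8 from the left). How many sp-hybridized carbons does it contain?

4

C1: sp3
C2: sp3
C3: sp3
C4: sp3
C5: sp ✓
C6: sp ✓
C7: sp ✓
C8: sp ✓
C5, C6, C7, C8 → 4 sp carbons.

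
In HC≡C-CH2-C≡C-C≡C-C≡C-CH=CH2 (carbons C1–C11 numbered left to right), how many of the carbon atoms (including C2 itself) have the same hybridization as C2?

8

C2 is sp (two π bonds).
C1: sp ✓
C2: sp ✓
C3: sp3
C4: sp ✓
C5: sp ✓
C6: sp ✓
C7: sp ✓
C8: sp ✓
C9: sp ✓
C10: sp2
C11: sp2
8 carbons are sp.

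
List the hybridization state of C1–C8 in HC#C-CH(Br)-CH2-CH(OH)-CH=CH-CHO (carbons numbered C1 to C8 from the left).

C1 — 2 σ bonds, plus two π bonds. Steric number 2, so sp.
C2 — 2 σ bonds, plus two π bonds. Steric number 2, so sp.
C3 — 4 σ bonds. Steric number 4, so sp3.
C4 carries 4 σ bonds, giving a steric number of 4, so it is sp3.
C5 is sp3: 4 σ bonds, 4 electron-density regions.
C6 carries 3 σ bonds, plus one π bond, giving a steric number of 3, so it is sp2.
C7 carries 3 σ bonds, plus one π bond, giving a steric number of 3, so it is sp2.
C8 — 3 σ bonds, plus one π bond. Steric number 3, so sp2.

C1 sp, C2 sp, C3 sp3, C4 sp3, C5 sp3, C6 sp2, C7 sp2, C8 sp2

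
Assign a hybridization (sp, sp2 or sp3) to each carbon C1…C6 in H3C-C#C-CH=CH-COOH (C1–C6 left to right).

C1 is sp3: 4 σ bonds, 4 electron-density regions.
C2: 2 σ bonds, plus two π bonds — 2 electron domains, sp.
C3: 2 σ bonds, plus two π bonds — 2 electron domains, sp.
C4 — 3 σ bonds, plus one π bond. Steric number 3, so sp2.
C5: 3 σ bonds, plus one π bond — 3 electron domains, sp2.
C6 (3 σ bonds, plus one π bond) has steric number 3: sp2.

C1 sp3, C2 sp, C3 sp, C4 sp2, C5 sp2, C6 sp2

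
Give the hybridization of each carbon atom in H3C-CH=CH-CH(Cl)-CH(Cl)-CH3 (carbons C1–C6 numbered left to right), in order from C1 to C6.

C1 sp3, C2 sp2, C3 sp2, C4 sp3, C5 sp3, C6 sp3

C1: 4 σ bonds; 4 regions of electron density → sp3.
C2 carries 3 σ bonds, plus one π bond, giving a steric number of 3, so it is sp2.
C3 — 3 σ bonds, plus one π bond. Steric number 3, so sp2.
C4 (4 σ bonds) has steric number 4: sp3.
C5 is sp3: 4 σ bonds, 4 electron-density regions.
C6 is sp3: 4 σ bonds, 4 electron-density regions.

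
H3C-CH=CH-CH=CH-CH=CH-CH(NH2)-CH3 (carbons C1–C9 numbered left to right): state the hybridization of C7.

sp^2

C7 is sp2: 3 σ bonds, plus one π bond, 3 electron-density regions.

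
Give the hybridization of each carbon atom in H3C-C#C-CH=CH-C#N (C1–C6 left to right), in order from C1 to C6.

C1 has 4 σ bonds: steric number 4 → sp3.
C2 (2 σ bonds, plus two π bonds) has steric number 2: sp.
C3 — 2 σ bonds, plus two π bonds. Steric number 2, so sp.
C4 (3 σ bonds, plus one π bond) has steric number 3: sp2.
C5 has 3 σ bonds, plus one π bond: steric number 3 → sp2.
C6: 2 σ bonds, plus two π bonds — 2 electron domains, sp.

C1 sp3, C2 sp, C3 sp, C4 sp2, C5 sp2, C6 sp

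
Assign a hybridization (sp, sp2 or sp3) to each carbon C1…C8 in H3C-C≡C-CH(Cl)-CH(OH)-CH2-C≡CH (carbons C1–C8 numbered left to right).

C1 sp3, C2 sp, C3 sp, C4 sp3, C5 sp3, C6 sp3, C7 sp, C8 sp

C1: 4 σ bonds — 4 electron domains, sp3.
C2: 2 σ bonds, plus two π bonds; 2 regions of electron density → sp.
C3 is sp: 2 σ bonds, plus two π bonds, 2 electron-density regions.
C4: 4 σ bonds; 4 regions of electron density → sp3.
C5 is sp3: 4 σ bonds, 4 electron-density regions.
C6 is sp3: 4 σ bonds, 4 electron-density regions.
C7 (2 σ bonds, plus two π bonds) has steric number 2: sp.
C8: 2 σ bonds, plus two π bonds — 2 electron domains, sp.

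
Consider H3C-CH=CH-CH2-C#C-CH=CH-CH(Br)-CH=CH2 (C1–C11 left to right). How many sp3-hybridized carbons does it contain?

C1: sp3 ✓
C2: sp2
C3: sp2
C4: sp3 ✓
C5: sp
C6: sp
C7: sp2
C8: sp2
C9: sp3 ✓
C10: sp2
C11: sp2
C1, C4, C9 → 3 sp3 carbons.

3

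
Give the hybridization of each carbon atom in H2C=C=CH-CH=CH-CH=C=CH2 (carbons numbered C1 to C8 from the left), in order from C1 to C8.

C1: 3 σ bonds, plus one π bond; 3 regions of electron density → sp2.
C2: 2 σ bonds, plus two π bonds; 2 regions of electron density → sp.
C3 is sp2: 3 σ bonds, plus one π bond, 3 electron-density regions.
C4 carries 3 σ bonds, plus one π bond, giving a steric number of 3, so it is sp2.
C5 carries 3 σ bonds, plus one π bond, giving a steric number of 3, so it is sp2.
C6: 3 σ bonds, plus one π bond; 3 regions of electron density → sp2.
C7 — 2 σ bonds, plus two π bonds. Steric number 2, so sp.
C8 carries 3 σ bonds, plus one π bond, giving a steric number of 3, so it is sp2.

C1 sp2, C2 sp, C3 sp2, C4 sp2, C5 sp2, C6 sp2, C7 sp, C8 sp2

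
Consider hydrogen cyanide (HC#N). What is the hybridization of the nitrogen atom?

sp

The nitrogen atom (1 σ bond and 1 lone pair, plus two π bonds) has steric number 2: sp.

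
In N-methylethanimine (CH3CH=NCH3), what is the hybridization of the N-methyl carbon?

The N-methyl carbon is sp3: 4 σ bonds, 4 electron-density regions.

sp^3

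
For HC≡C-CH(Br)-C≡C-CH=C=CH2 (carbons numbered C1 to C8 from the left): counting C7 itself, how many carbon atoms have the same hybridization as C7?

C7 is sp (two π bonds).
C1: sp ✓
C2: sp ✓
C3: sp3
C4: sp ✓
C5: sp ✓
C6: sp2
C7: sp ✓
C8: sp2
5 carbons are sp.

5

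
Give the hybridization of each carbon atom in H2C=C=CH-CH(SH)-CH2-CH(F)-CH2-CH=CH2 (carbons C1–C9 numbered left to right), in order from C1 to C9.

C1 sp2, C2 sp, C3 sp2, C4 sp3, C5 sp3, C6 sp3, C7 sp3, C8 sp2, C9 sp2

C1 (3 σ bonds, plus one π bond) has steric number 3: sp2.
C2 — 2 σ bonds, plus two π bonds. Steric number 2, so sp.
C3 has 3 σ bonds, plus one π bond: steric number 3 → sp2.
C4 (4 σ bonds) has steric number 4: sp3.
C5 has 4 σ bonds: steric number 4 → sp3.
C6 has 4 σ bonds: steric number 4 → sp3.
C7 is sp3: 4 σ bonds, 4 electron-density regions.
C8 is sp2: 3 σ bonds, plus one π bond, 3 electron-density regions.
C9: 3 σ bonds, plus one π bond; 3 regions of electron density → sp2.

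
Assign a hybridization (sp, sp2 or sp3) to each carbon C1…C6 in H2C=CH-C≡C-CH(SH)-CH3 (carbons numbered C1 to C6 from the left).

C1 sp2, C2 sp2, C3 sp, C4 sp, C5 sp3, C6 sp3

C1 (3 σ bonds, plus one π bond) has steric number 3: sp2.
C2: 3 σ bonds, plus one π bond; 3 regions of electron density → sp2.
C3 carries 2 σ bonds, plus two π bonds, giving a steric number of 2, so it is sp.
C4: 2 σ bonds, plus two π bonds; 2 regions of electron density → sp.
C5: 4 σ bonds; 4 regions of electron density → sp3.
C6 is sp3: 4 σ bonds, 4 electron-density regions.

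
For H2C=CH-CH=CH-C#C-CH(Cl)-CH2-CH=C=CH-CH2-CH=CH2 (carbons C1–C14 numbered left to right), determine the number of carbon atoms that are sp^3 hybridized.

C1: sp2
C2: sp2
C3: sp2
C4: sp2
C5: sp
C6: sp
C7: sp3 ✓
C8: sp3 ✓
C9: sp2
C10: sp
C11: sp2
C12: sp3 ✓
C13: sp2
C14: sp2
C7, C8, C12 → 3 sp3 carbons.

3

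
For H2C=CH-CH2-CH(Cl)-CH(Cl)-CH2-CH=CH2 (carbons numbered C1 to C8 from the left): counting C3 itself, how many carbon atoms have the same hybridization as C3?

4

C3 is sp3 (only σ bonds).
C1: sp2
C2: sp2
C3: sp3 ✓
C4: sp3 ✓
C5: sp3 ✓
C6: sp3 ✓
C7: sp2
C8: sp2
4 carbons are sp3.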